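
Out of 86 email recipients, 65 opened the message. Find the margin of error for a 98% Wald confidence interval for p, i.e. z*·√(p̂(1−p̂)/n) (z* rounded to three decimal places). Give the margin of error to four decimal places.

ME = 0.1078

The sample proportion is 65/86 = 0.75581.
Standard error of p̂: √(0.184559/86) = √0.002146037 = 0.046325.
For 98% confidence, z* = 2.326.
So ME = 0.1078.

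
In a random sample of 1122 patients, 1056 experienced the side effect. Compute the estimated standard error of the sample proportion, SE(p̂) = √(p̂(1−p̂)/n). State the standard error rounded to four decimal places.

The sample proportion is 1056/1122 = 0.94118.
p̂(1−p̂) = 0.94118·0.05882 = 0.055360.
SE = √(0.055360/1122) = 0.0070.

SE = 0.0070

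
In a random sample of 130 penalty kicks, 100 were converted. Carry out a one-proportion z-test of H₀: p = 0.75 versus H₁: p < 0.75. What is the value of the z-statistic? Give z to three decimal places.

z = 0.506

The sample proportion is 100/130 = 0.76923.
Null standard error: √(0.75·0.25/130) = √0.001442308 = 0.037978.
z = (0.76923 − 0.75)/0.037978 = 0.01923/0.037978 = 0.506.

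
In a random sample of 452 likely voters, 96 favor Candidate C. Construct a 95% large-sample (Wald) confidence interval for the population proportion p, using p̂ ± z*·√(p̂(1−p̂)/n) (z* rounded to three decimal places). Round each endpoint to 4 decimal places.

The sample proportion is 96/452 = 0.21239.
SE = √(p̂(1−p̂)/n) = √(0.167280/452) = 0.019238.
For 95% confidence, z* = 1.960.
Margin of error: 1.960 × 0.019238 = 0.03771.
CI: 0.21239 ± 0.03771 = (0.1747, 0.2501).

(0.1747, 0.2501)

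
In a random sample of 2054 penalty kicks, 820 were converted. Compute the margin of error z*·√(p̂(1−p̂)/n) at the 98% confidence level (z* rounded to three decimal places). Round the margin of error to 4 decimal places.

The sample proportion is 820/2054 = 0.39922.
Standard error of p̂: √(0.239844/2054) = √0.000116769 = 0.010806.
The 98% critical value is z* = 2.326.
So ME = 0.0251.

ME = 0.0251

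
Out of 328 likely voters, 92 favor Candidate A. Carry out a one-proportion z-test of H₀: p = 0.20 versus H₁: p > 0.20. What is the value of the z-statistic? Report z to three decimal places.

Sample proportion p̂ = 92/328 = 0.28049.
SE₀ = √(0.20·0.80/328) = 0.022086.
z = (0.28049 − 0.20)/0.022086 = 0.08049/0.022086 = 3.644.

z = 3.644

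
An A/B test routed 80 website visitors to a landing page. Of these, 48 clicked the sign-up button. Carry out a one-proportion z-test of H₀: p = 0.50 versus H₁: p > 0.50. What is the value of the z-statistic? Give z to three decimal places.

z = 1.789

The sample proportion is 48/80 = 0.60000.
Under H₀, SE = √(p₀(1−p₀)/n) = √(0.50·0.50/80) = √0.003125000 = 0.055902.
z = (0.60000 − 0.50)/0.055902 = 0.10000/0.055902 = 1.789.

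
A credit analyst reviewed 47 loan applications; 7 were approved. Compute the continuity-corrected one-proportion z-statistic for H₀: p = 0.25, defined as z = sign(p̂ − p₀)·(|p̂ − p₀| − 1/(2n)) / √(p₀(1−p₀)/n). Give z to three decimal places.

The sample proportion is 7/47 = 0.14894. p̂ − p₀ = -0.101064.
1/(2n) = 0.010638.
Corrected numerator: |-0.101064| − 0.010638 = 0.090426.
SE₀ = √(0.25·0.75/47) = 0.063161.
z = (−)0.090426/0.063161 = -1.432.

z = -1.432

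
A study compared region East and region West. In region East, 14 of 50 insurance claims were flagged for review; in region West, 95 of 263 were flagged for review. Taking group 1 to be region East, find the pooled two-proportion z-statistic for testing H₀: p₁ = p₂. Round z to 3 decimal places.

Sample proportions: p̂₁ = 14/50 = 0.28000 and p̂₂ = 95/263 = 0.36122.
Pooling: p̂ = 109/313 = 0.34824.
SE = √[p̂(1−p̂)(1/n₁+1/n₂)] = √[0.34824·0.65176·(1/50+1/263)] ≈ 0.073501.
z = -0.08122/0.073501 = -1.105.

z = -1.105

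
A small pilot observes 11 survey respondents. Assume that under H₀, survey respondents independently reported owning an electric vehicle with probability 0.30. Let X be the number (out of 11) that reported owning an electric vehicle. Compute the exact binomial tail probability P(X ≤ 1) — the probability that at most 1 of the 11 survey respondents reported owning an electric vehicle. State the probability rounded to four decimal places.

X ~ Binomial(n=11, p=0.30).
P(X ≤ 1) = C(11,0)·0.30^0·0.70^11 + C(11,1)·0.30^1·0.70^10.
= 0.019773 + 0.093217 = 0.1130.

P = 0.1130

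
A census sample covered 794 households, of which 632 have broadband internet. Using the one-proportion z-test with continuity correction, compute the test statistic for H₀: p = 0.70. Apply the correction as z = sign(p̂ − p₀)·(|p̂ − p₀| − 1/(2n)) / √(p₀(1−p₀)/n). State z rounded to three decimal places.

z = 5.862

With x = 632 successes in n = 794, p̂ = 0.79597. p̂ − p₀ = 0.095970.
1/(2n) = 0.000630.
Corrected numerator: |0.095970| − 0.000630 = 0.095340.
Null standard error: √(0.70·0.30/794) = √0.000264484 = 0.016263.
z = +0.095340/0.016263 = 5.862.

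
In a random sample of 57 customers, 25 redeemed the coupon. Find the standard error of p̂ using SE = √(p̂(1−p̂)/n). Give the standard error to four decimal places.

SE = 0.0657

Sample proportion p̂ = 25/57 = 0.43860.
p̂(1−p̂) = 0.43860·0.56140 = 0.246230.
SE = √(0.246230/57) = √0.004319825 = 0.0657.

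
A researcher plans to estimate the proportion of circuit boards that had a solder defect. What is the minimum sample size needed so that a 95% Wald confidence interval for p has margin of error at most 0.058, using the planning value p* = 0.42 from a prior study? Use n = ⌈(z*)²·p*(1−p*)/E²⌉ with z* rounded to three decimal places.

z* = 1.960 at the 95% level.
p*(1−p*) = 0.2436.
(z*)²·p*(1−p*)/E² = 3.841600·0.2436/0.003364 = 278.185.
⌈278.185⌉ = 279.

n = 279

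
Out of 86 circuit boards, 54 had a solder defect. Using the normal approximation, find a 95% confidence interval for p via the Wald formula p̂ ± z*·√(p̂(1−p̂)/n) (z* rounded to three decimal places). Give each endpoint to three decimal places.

With x = 54 successes in n = 86, p̂ = 0.62791.
SE = √(p̂(1−p̂)/n) = √(0.233640/86) = 0.052122.
The 95% critical value is z* = 1.960.
Margin of error: 1.960 × 0.052122 = 0.10216.
Interval: 0.62791 ± 0.10216 → (0.526, 0.730).

(0.526, 0.730)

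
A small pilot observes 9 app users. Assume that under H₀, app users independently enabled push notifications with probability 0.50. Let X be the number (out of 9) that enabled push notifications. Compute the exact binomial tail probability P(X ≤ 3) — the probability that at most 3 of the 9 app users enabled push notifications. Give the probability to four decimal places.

P = 0.2539

X ~ Binomial(n=9, p=0.50).
P(X ≤ 3) = C(9,0)·0.50^0·0.50^9 + C(9,1)·0.50^1·0.50^8 + C(9,2)·0.50^2·0.50^7 + C(9,3)·0.50^3·0.50^6.
= 0.001953 + 0.017578 + 0.070312 + 0.164062 = 0.2539.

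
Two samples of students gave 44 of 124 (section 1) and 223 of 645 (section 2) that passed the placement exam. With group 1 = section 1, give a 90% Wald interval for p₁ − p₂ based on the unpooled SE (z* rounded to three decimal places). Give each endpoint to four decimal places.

(-0.0680, 0.0862)

p̂₁ = 0.35484, p̂₂ = 0.34574, so the observed difference is 0.00910.
SE = √(0.001846195 + 0.000350702) = √0.002196897 = 0.046871.
For 90% confidence, z* = 1.645. Margin = 1.645·0.046871 = 0.07710.
So the interval runs from -0.0680 to 0.0862.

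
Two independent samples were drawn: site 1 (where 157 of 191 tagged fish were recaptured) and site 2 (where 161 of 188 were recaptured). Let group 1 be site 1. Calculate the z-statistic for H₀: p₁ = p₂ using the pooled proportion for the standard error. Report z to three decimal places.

z = -0.911

p̂₁ = 157/191 = 0.82199, p̂₂ = 161/188 = 0.85638.
Pooled p̂ = (157+161)/(191+188) = 318/379 = 0.83905.
SE = √[p̂(1−p̂)(1/n₁+1/n₂)] = √[0.83905·0.16095·(1/191+1/188)] ≈ 0.037754.
z = -0.03439/0.037754 = -0.911.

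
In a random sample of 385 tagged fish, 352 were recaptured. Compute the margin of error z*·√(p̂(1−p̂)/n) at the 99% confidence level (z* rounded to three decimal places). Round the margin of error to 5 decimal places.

ME = 0.03675

p̂ = 352/385 = 0.91429.
SE = √(p̂(1−p̂)/n) = √(0.078367/385) = 0.014267.
z* = 2.576 at the 99% level.
So ME = 0.03675.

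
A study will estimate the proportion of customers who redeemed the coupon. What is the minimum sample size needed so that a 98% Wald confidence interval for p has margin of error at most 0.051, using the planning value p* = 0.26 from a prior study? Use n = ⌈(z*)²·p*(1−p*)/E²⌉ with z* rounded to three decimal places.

For 98% confidence, z* = 2.326.
p*(1−p*) = 0.26·0.74 = 0.1924.
(z*)²·p*(1−p*)/E² = 5.410276·0.1924/0.002601 = 400.206.
Rounding up, n = 401.

n = 401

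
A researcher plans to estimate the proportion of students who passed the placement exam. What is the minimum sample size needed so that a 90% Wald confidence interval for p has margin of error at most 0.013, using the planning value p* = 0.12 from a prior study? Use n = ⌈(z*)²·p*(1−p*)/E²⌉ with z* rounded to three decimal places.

n = 1691

The 90% critical value is z* = 1.645.
p*(1−p*) = 0.1056.
(z*)²·p*(1−p*)/E² = 2.706025·0.1056/0.000169 = 1690.865.
Rounding up, n = 1691.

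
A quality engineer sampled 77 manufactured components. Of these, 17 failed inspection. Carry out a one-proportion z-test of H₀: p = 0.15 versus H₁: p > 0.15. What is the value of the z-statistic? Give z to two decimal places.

z = 1.74

Sample proportion p̂ = 17/77 = 0.22078.
SE₀ = √(0.15·0.85/77) = 0.040692.
z = (0.22078 − 0.15)/0.040692 = 0.07078/0.040692 = 1.74.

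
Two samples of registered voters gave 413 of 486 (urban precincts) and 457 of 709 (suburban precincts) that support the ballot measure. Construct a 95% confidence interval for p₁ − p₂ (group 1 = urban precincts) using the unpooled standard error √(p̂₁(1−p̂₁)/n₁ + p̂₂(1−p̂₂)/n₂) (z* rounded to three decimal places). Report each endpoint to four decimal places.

p̂₁ = 0.84979, p̂₂ = 0.64457, so the observed difference is 0.20522.
Unpooled SE = √(p̂₁(1−p̂₁)/n₁ + p̂₂(1−p̂₂)/n₂) = √(0.000262642 + 0.000323131) = 0.024203.
For 95% confidence, z* = 1.960. Margin = 1.960·0.024203 = 0.04744.
Interval: 0.20522 ± 0.04744 → (0.1578, 0.2527).

(0.1578, 0.2527)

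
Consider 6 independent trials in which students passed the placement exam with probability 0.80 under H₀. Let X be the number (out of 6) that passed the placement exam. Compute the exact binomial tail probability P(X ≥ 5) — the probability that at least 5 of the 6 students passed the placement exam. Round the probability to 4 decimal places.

P = 0.6554

X is binomial with n = 6 and p = 0.80.
P(X ≥ 5) = C(6,5)·0.80^5·0.20^1 + C(6,6)·0.80^6·0.20^0.
= 0.393216 + 0.262144 = 0.6554.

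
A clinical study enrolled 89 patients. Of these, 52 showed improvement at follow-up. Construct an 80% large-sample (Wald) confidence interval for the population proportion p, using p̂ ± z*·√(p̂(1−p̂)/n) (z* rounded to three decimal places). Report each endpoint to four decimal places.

(0.5173, 0.6512)

The sample proportion is 52/89 = 0.58427.
Standard error of p̂: √(0.242899/89) = √0.002729198 = 0.052242.
For 80% confidence, z* = 1.282.
Margin = 1.282·0.052242 = 0.06697.
Interval: 0.58427 ± 0.06697 → (0.5173, 0.6512).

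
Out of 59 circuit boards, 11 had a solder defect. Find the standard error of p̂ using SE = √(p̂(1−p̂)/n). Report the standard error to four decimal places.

SE = 0.0507

p̂ = 11/59 = 0.18644.
p̂(1−p̂) = 0.151680.
Dividing by n and taking the root: √0.002570847 = 0.0507.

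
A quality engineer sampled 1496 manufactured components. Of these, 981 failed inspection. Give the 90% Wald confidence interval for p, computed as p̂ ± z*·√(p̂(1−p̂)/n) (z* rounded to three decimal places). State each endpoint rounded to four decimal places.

(0.6355, 0.6760)

The sample proportion is 981/1496 = 0.65575.
SE(p̂) = √(0.65575·0.34425/1496) = 0.012284.
For 90% confidence, z* = 1.645.
Margin = 1.645·0.012284 = 0.02021.
So the interval runs from 0.6355 to 0.6760.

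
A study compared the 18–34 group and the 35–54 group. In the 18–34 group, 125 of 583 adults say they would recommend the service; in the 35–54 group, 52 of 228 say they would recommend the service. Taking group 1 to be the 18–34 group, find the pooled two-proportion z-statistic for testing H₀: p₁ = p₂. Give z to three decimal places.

p̂₁ = 125/583 = 0.21441, p̂₂ = 52/228 = 0.22807.
Pooled p̂ = (125+52)/(583+228) = 177/811 = 0.21825.
Pooled SE = √[0.1706164·0.00610123] ≈ 0.032264.
z = (p̂₁ − p̂₂)/SE = (0.21441 − 0.22807)/0.032264 = -0.01366/0.032264 = -0.423.

z = -0.423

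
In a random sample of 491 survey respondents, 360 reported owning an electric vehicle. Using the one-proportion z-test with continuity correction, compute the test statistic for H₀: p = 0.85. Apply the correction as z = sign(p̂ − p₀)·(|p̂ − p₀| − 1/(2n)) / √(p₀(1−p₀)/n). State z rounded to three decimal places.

The sample proportion is 360/491 = 0.73320. p̂ − p₀ = -0.116802.
Continuity correction 1/(2n) = 1/982 = 0.001018.
Corrected numerator: |-0.116802| − 0.001018 = 0.115784.
SE₀ = √(0.85·0.15/491) = 0.016114.
z = −0.115784/0.016114 = -7.185.

z = -7.185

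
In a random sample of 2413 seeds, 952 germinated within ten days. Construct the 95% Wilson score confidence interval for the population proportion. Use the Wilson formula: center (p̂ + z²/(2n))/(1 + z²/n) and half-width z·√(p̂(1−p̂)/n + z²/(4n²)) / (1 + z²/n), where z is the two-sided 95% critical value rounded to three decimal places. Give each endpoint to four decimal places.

p̂ = 952/2413 = 0.39453; z = 1.960, so z² = 3.841600.
Denominator 1 + z²/n = 1 + 3.841600/2413 = 1.001592.
Adjusted center: (0.39453 + z²/(2n))/1.001592 = 0.39470.
Radicand: p̂(1−p̂)/n + z²/(4n²) = 0.000098995 + 0.000000165 = 0.000099160.
Half-width = z·√(radicand)/denom = 1.960·0.009958/1.001592 = 0.01949.
Interval: 0.39470 ± 0.01949 → (0.3752, 0.4142).

(0.3752, 0.4142)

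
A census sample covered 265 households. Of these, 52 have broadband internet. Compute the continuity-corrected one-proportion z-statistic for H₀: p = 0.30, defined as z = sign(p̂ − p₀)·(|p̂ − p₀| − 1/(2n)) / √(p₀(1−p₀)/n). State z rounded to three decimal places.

p̂ = 52/265 = 0.19623. p̂ − p₀ = -0.103774.
Continuity correction 1/(2n) = 1/530 = 0.001887.
Corrected numerator: |-0.103774| − 0.001887 = 0.101887.
Under H₀, SE = √(p₀(1−p₀)/n) = √(0.30·0.70/265) = √0.000792453 = 0.028151.
z = −0.101887/0.028151 = -3.619.

z = -3.619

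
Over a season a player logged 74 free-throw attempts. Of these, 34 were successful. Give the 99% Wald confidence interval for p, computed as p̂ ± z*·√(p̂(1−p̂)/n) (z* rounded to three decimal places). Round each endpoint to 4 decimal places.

(0.3102, 0.6087)

Sample proportion p̂ = 34/74 = 0.45946.
SE = √(p̂(1−p̂)/n) = √(0.248356/74) = 0.057932.
The 99% critical value is z* = 2.576.
Margin = 2.576·0.057932 = 0.14923.
Interval: 0.45946 ± 0.14923 → (0.3102, 0.6087).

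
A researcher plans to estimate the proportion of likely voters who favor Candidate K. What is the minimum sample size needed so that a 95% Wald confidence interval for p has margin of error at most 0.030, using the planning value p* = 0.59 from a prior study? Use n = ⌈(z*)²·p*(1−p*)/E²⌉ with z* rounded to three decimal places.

z* = 1.960 at the 95% level.
p*(1−p*) = 0.2419.
Required n before rounding: 3.841600 × 0.2419 / 0.030² = 1032.537.
Rounding up, n = 1033.

n = 1033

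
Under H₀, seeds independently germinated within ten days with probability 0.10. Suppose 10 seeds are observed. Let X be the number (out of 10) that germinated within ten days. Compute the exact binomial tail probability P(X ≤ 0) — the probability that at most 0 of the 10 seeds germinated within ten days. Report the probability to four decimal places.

X ~ Binomial(n=10, p=0.10).
P(X ≤ 0) = C(10,0)·0.10^0·0.90^10.
= 0.348678 = 0.3487.

P = 0.3487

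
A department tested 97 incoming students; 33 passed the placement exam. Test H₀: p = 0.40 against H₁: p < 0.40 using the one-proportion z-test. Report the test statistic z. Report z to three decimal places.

z = -1.202

p̂ = 33/97 = 0.34021.
Under H₀, SE = √(p₀(1−p₀)/n) = √(0.40·0.60/97) = √0.002474227 = 0.049742.
Test statistic: z = -0.05979/0.049742 = -1.202.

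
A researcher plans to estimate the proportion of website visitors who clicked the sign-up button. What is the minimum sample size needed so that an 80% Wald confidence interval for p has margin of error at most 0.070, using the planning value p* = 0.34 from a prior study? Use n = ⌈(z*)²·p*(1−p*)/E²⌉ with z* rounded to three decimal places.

n = 76

For 80% confidence, z* = 1.282.
p*(1−p*) = 0.34·0.66 = 0.2244.
Required n before rounding: 1.643524 × 0.2244 / 0.070² = 75.267.
⌈75.267⌉ = 76.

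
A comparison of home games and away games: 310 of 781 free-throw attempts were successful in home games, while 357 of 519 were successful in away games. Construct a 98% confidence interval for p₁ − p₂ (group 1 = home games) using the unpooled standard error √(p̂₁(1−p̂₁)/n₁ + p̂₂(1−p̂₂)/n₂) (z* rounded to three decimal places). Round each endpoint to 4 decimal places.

(-0.3534, -0.2285)

p̂₁ = 0.39693, p̂₂ = 0.68786, so the observed difference is -0.29093.
Unpooled SE = √(p̂₁(1−p̂₁)/n₁ + p̂₂(1−p̂₂)/n₂) = √(0.000306499 + 0.000413696) = 0.026836.
For 98% confidence, z* = 2.326. Margin = 2.326·0.026836 = 0.06242.
So the interval runs from -0.3534 to -0.2285.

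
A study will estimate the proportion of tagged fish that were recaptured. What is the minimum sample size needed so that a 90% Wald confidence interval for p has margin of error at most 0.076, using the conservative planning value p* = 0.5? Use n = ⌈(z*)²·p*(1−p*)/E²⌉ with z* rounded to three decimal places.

z* = 1.645 at the 90% level.
p*(1−p*) = 0.2500.
(z*)²·p*(1−p*)/E² = 2.706025·0.2500/0.005776 = 117.124.
⌈117.124⌉ = 118.

n = 118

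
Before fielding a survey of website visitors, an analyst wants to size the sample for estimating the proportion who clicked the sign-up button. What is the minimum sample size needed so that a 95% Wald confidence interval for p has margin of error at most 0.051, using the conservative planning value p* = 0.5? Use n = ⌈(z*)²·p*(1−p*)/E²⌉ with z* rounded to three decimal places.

n = 370

z* = 1.960 at the 95% level.
p*(1−p*) = 0.2500.
Required n before rounding: 3.841600 × 0.2500 / 0.051² = 369.243.
⌈369.243⌉ = 370.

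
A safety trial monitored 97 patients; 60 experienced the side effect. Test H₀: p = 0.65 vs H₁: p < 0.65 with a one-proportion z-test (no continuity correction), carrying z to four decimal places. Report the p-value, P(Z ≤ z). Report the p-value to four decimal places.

Sample proportion p̂ = 60/97 = 0.61856.
Under H₀, SE = √(p₀(1−p₀)/n) = √(0.65·0.35/97) = √0.002345361 = 0.048429.
z = (p̂ − p₀)/SE = (60/97 − 0.65)/0.048429 ≈ -0.6493.
p-value = P(Z ≤ z) with z = -0.6493 → 0.2581.

p-value = 0.2581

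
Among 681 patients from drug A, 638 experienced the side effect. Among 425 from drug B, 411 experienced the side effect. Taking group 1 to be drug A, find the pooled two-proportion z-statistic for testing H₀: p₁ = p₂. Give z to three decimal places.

Sample proportions: p̂₁ = 638/681 = 0.93686 and p̂₂ = 411/425 = 0.96706.
Pooled p̂ = (638+411)/(681+425) = 1049/1106 = 0.94846.
Pooled SE = √[0.0488810·0.00382137] ≈ 0.013667.
z = (p̂₁ − p̂₂)/SE = (0.93686 − 0.96706)/0.013667 = -0.03020/0.013667 = -2.210.

z = -2.210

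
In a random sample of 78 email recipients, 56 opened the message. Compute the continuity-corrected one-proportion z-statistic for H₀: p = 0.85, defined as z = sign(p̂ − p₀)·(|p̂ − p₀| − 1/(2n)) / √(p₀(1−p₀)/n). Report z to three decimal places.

The sample proportion is 56/78 = 0.71795. p̂ − p₀ = -0.132051.
1/(2n) = 0.006410.
Corrected numerator: |-0.132051| − 0.006410 = 0.125641.
Null standard error: √(0.85·0.15/78) = √0.001634615 = 0.040430.
z = −0.125641/0.040430 = -3.108.

z = -3.108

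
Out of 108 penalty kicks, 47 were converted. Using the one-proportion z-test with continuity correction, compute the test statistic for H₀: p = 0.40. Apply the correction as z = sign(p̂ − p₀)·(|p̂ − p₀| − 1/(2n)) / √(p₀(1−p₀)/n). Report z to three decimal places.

The sample proportion is 47/108 = 0.43519. p̂ − p₀ = 0.035185.
1/(2n) = 0.004630.
Corrected numerator: |0.035185| − 0.004630 = 0.030555.
SE₀ = √(0.40·0.60/108) = 0.047140.
z = (+)0.030555/0.047140 = 0.648.

z = 0.648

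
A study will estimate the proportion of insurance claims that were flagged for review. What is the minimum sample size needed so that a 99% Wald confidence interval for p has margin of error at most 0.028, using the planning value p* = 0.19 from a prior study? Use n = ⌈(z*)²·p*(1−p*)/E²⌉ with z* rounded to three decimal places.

n = 1303

For 99% confidence, z* = 2.576.
p*(1−p*) = 0.1539.
(z*)²·p*(1−p*)/E² = 6.635776·0.1539/0.000784 = 1302.610.
Rounding up, n = 1303.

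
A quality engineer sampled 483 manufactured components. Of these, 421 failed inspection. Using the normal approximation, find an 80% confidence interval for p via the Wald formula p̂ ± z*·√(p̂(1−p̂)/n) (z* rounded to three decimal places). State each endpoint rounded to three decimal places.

(0.852, 0.891)

Sample proportion p̂ = 421/483 = 0.87164.
SE = √(p̂(1−p̂)/n) = √(0.111887/483) = 0.015220.
z* = 1.282 at the 80% level.
Margin of error: 1.282 × 0.015220 = 0.01951.
CI: 0.87164 ± 0.01951 = (0.852, 0.891).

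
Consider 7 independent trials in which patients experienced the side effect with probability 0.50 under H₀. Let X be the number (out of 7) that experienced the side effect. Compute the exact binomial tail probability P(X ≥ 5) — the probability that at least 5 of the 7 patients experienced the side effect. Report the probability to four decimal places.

P = 0.2266

X is binomial with n = 7 and p = 0.50.
P(X ≥ 5) = C(7,5)·0.50^5·0.50^2 + C(7,6)·0.50^6·0.50^1 + C(7,7)·0.50^7·0.50^0.
= 0.164062 + 0.054688 + 0.007812 = 0.2266.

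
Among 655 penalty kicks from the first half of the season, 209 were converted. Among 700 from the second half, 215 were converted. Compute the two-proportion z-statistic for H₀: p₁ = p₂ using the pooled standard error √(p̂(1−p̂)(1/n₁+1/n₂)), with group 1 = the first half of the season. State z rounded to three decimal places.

z = 0.474

Sample proportions: p̂₁ = 209/655 = 0.31908 and p̂₂ = 215/700 = 0.30714.
Pooled p̂ = (209+215)/(655+700) = 424/1355 = 0.31292.
SE = √[p̂(1−p̂)(1/n₁+1/n₂)] = √[0.31292·0.68708·(1/655+1/700)] ≈ 0.025207.
z = (p̂₁ − p̂₂)/SE = (0.31908 − 0.30714)/0.025207 = 0.01194/0.025207 = 0.474.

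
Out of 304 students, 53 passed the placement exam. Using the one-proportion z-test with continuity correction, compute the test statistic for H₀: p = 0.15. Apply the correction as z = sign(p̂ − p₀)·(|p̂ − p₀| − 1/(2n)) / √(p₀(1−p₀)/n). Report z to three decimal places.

z = 1.108

With x = 53 successes in n = 304, p̂ = 0.17434. p̂ − p₀ = 0.024342.
1/(2n) = 0.001645.
Corrected numerator: |0.024342| − 0.001645 = 0.022697.
Null standard error: √(0.15·0.85/304) = √0.000419408 = 0.020479.
z = (+)0.022697/0.020479 = 1.108.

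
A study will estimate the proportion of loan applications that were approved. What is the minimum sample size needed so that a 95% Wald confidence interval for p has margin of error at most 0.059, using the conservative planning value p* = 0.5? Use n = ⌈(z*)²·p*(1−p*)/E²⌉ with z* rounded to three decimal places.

n = 276

For 95% confidence, z* = 1.960.
p*(1−p*) = 0.50·0.50 = 0.2500.
(z*)²·p*(1−p*)/E² = 3.841600·0.2500/0.003481 = 275.898.
⌈275.898⌉ = 276.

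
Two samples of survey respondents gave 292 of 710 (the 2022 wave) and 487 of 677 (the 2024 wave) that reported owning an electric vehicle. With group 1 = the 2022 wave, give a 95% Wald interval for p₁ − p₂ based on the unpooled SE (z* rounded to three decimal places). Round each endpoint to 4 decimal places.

(-0.3576, -0.2585)

p̂₁ = 292/710 = 0.41127, p̂₂ = 487/677 = 0.71935; p̂₁ − p̂₂ = -0.30808.
Unpooled SE = √(p̂₁(1−p̂₁)/n₁ + p̂₂(1−p̂₂)/n₂) = √(0.000341023 + 0.000298206) = 0.025283.
The 95% critical value is z* = 1.960. Margin of error = 0.04955.
So the interval runs from -0.3576 to -0.2585.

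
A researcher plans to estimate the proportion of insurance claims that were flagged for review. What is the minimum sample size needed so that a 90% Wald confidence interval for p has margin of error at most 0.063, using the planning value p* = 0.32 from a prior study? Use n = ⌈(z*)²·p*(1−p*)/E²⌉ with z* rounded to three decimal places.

n = 149

z* = 1.645 at the 90% level.
p*(1−p*) = 0.32·0.68 = 0.2176.
Required n before rounding: 2.706025 × 0.2176 / 0.063² = 148.358.
⌈148.358⌉ = 149.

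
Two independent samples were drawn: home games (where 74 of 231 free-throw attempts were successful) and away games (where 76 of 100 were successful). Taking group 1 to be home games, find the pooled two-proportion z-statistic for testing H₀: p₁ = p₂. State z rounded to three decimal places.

z = -7.378

Sample proportions: p̂₁ = 74/231 = 0.32035 and p̂₂ = 76/100 = 0.76000.
Pooling: p̂ = 150/331 = 0.45317.
SE = √[p̂(1−p̂)(1/n₁+1/n₂)] = √[0.45317·0.54683·(1/231+1/100)] ≈ 0.059589.
z = (p̂₁ − p̂₂)/SE = (0.32035 − 0.76000)/0.059589 = -0.43965/0.059589 = -7.378.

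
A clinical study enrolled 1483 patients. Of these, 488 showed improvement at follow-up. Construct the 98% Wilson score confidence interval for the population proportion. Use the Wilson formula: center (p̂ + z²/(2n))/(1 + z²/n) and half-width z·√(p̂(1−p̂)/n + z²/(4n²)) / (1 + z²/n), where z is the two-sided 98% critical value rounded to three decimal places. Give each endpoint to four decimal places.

p̂ = 488/1483 = 0.32906; z = 2.326, so z² = 5.410276.
1 + z²/n = 1.003648.
Center = (0.32906 + 0.001824)/1.003648 = 0.32968.
Radicand: p̂(1−p̂)/n + z²/(4n²) = 0.000148874 + 0.000000615 = 0.000149489.
Half-width = z·√(radicand)/denom = 2.326·0.012227/1.003648 = 0.02834.
So the interval runs from 0.3013 to 0.3580.

(0.3013, 0.3580)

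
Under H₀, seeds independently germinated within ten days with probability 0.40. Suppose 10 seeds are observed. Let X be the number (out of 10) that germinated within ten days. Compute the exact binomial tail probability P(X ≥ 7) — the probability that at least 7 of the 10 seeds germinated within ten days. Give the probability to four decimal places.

P = 0.0548

X ~ Binomial(n=10, p=0.40).
P(X ≥ 7) = C(10,7)·0.40^7·0.60^3 + C(10,8)·0.40^8·0.60^2 + C(10,9)·0.40^9·0.60^1 + C(10,10)·0.40^10·0.60^0.
= 0.042467 + 0.010617 + 0.001573 + 0.000105 = 0.0548.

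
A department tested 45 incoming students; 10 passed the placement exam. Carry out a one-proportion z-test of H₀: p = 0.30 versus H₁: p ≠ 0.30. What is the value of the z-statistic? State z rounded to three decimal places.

Sample proportion p̂ = 10/45 = 0.22222.
SE₀ = √(0.30·0.70/45) = 0.068313.
Test statistic: z = -0.07778/0.068313 = -1.139.

z = -1.139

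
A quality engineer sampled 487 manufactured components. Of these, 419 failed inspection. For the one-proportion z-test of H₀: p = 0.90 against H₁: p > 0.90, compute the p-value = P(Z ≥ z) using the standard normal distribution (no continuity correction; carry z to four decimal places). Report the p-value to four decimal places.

The sample proportion is 419/487 = 0.86037.
Null standard error: √(0.90·0.10/487) = √0.000184805 = 0.013594.
Test statistic (full precision, shown to 4 dp): z = (419/487 − 0.90)/SE₀ ≈ -2.9152.
From the standard normal, P(Z ≥ z) = 0.9982.

p-value = 0.9982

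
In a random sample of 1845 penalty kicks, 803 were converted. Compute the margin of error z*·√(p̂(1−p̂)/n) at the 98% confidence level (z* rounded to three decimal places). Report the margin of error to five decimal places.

The sample proportion is 803/1845 = 0.43523.
SE = √(p̂(1−p̂)/n) = √(0.245805/1845) = 0.011542.
The 98% critical value is z* = 2.326.
ME = 2.326·0.011542 = 0.02685.

ME = 0.02685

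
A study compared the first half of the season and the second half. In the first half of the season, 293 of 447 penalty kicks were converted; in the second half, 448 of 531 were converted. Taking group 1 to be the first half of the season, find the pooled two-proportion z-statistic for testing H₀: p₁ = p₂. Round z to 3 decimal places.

z = -6.843

p̂₁ = 293/447 = 0.65548, p̂₂ = 448/531 = 0.84369.
Pooling: p̂ = 741/978 = 0.75767.
SE = √[p̂(1−p̂)(1/n₁+1/n₂)] = √[0.75767·0.24233·(1/447+1/531)] ≈ 0.027505.
z = (p̂₁ − p̂₂)/SE = (0.65548 − 0.84369)/0.027505 = -0.18821/0.027505 = -6.843.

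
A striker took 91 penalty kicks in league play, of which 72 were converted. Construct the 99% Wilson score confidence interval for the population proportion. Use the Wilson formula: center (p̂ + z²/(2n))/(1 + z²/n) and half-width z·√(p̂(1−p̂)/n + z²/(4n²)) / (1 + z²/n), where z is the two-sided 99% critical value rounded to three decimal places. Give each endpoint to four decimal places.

(0.6636, 0.8792)

Here p̂ = 72/91 = 0.79121 and z = 2.576 (z² = 6.635776).
1 + z²/n = 1.072921.
Adjusted center: (0.79121 + z²/(2n))/1.072921 = 0.77142.
Radicand: p̂(1−p̂)/n + z²/(4n²) = 0.001815356 + 0.000200331 = 0.002015687.
Half-width = z·√(radicand)/denom = 2.576·0.044896/1.072921 = 0.10779.
CI: 0.77142 ± 0.10779 = (0.6636, 0.8792).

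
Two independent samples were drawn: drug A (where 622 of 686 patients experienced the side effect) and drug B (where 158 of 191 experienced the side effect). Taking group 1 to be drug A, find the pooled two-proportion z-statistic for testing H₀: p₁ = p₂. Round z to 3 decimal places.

z = 3.097

p̂₁ = 622/686 = 0.90671, p̂₂ = 158/191 = 0.82723.
Pooling: p̂ = 780/877 = 0.88940.
SE = √[p̂(1−p̂)(1/n₁+1/n₂)] = √[0.88940·0.11060·(1/686+1/191)] ≈ 0.025660.
z = 0.07948/0.025660 = 3.097.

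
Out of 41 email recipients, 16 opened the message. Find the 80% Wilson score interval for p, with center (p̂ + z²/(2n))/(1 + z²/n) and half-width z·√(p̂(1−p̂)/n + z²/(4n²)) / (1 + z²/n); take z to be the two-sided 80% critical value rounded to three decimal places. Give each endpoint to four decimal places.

(0.2986, 0.4903)

Here p̂ = 16/41 = 0.39024 and z = 1.282 (z² = 1.643524).
Denominator 1 + z²/n = 1 + 1.643524/41 = 1.040086.
Center = (0.39024 + 0.020043)/1.040086 = 0.39447.
Radicand: p̂(1−p̂)/n + z²/(4n²) = 0.005803746 + 0.000244427 = 0.006048173.
Half-width = 1.282·√0.006048173/1.040086 = 0.09586.
So the interval runs from 0.2986 to 0.4903.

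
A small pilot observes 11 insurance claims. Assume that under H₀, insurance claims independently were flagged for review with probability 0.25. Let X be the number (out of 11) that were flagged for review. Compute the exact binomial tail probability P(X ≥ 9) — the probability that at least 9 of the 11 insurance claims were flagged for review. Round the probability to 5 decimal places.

P = 0.00013

X ~ Binomial(n=11, p=0.25).
P(X ≥ 9) = C(11,9)·0.25^9·0.75^2 + C(11,10)·0.25^10·0.75^1 + C(11,11)·0.25^11·0.75^0.
= 0.000118 + 0.000008 + 0.000000 = 0.00013.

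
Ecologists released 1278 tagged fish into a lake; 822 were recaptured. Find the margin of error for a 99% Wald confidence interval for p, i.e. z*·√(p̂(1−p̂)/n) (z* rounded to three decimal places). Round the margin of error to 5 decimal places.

ME = 0.03452

Sample proportion p̂ = 822/1278 = 0.64319.
Standard error of p̂: √(0.229496/1278) = √0.000179574 = 0.013401.
z* = 2.576 at the 99% level.
So ME = 0.03452.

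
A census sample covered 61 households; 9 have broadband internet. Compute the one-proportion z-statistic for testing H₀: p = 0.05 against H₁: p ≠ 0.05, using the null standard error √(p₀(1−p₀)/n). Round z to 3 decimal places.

z = 3.495

The sample proportion is 9/61 = 0.14754.
SE₀ = √(0.05·0.95/61) = 0.027905.
Test statistic: z = 0.09754/0.027905 = 3.495.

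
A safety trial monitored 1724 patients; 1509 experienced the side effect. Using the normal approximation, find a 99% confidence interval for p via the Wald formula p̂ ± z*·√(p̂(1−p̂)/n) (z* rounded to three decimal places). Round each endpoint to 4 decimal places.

(0.8548, 0.8958)

Sample proportion p̂ = 1509/1724 = 0.87529.
SE = √(p̂(1−p̂)/n) = √(0.109157/1724) = 0.007957.
The 99% critical value is z* = 2.576.
Margin = 2.576·0.007957 = 0.02050.
Interval: 0.87529 ± 0.02050 → (0.8548, 0.8958).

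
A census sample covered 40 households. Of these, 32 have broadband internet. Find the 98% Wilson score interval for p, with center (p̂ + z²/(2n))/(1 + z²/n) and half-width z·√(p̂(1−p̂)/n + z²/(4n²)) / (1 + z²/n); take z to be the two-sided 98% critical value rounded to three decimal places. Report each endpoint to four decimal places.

p̂ = 32/40 = 0.80000; z = 2.326, so z² = 5.410276.
Denominator 1 + z²/n = 1 + 5.410276/40 = 1.135257.
Adjusted center: (0.80000 + z²/(2n))/1.135257 = 0.76426.
Radicand: p̂(1−p̂)/n + z²/(4n²) = 0.004000000 + 0.000845356 = 0.004845356.
Half-width = 2.326·√0.004845356/1.135257 = 0.14262.
Interval: 0.76426 ± 0.14262 → (0.6216, 0.9069).

(0.6216, 0.9069)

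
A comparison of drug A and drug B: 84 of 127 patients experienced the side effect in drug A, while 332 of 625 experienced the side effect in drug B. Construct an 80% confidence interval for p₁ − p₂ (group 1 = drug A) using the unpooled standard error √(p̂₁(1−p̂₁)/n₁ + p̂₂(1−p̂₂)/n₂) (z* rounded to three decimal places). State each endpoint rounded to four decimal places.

p̂₁ = 84/127 = 0.66142, p̂₂ = 332/625 = 0.53120; p̂₁ − p̂₂ = 0.13022.
SE = √(0.001763342 + 0.000398442) = √0.002161784 = 0.046495.
z* = 1.282 at the 80% level. Margin = 1.282·0.046495 = 0.05961.
Interval: 0.13022 ± 0.05961 → (0.0706, 0.1898).

(0.0706, 0.1898)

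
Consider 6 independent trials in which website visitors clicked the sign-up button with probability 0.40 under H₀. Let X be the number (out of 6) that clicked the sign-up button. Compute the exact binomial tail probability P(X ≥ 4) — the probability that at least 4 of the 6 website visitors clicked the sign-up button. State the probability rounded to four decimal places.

P = 0.1792

X ~ Binomial(n=6, p=0.40).
P(X ≥ 4) = C(6,4)·0.40^4·0.60^2 + C(6,5)·0.40^5·0.60^1 + C(6,6)·0.40^6·0.60^0.
= 0.138240 + 0.036864 + 0.004096 = 0.1792.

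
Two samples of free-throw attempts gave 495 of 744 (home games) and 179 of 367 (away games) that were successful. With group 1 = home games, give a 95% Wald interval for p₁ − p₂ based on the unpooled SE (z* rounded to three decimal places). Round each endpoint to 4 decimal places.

p̂₁ = 0.66532, p̂₂ = 0.48774, so the observed difference is 0.17758.
Unpooled SE = √(p̂₁(1−p̂₁)/n₁ + p̂₂(1−p̂₂)/n₂) = √(0.000299286 + 0.000680789) = 0.031306.
The 95% critical value is z* = 1.960. Margin = 1.960·0.031306 = 0.06136.
So the interval runs from 0.1162 to 0.2389.

(0.1162, 0.2389)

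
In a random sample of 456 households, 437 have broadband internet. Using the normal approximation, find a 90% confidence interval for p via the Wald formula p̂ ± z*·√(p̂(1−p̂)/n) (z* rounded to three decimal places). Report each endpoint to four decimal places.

(0.9429, 0.9737)

With x = 437 successes in n = 456, p̂ = 0.95833.
SE = √(p̂(1−p̂)/n) = √(0.039931/456) = 0.009358.
For 90% confidence, z* = 1.645.
Margin = 1.645·0.009358 = 0.01539.
CI: 0.95833 ± 0.01539 = (0.9429, 0.9737).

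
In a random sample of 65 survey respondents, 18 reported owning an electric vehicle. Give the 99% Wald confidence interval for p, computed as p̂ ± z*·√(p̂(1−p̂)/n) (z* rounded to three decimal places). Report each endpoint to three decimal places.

(0.134, 0.420)

p̂ = 18/65 = 0.27692.
SE = √(p̂(1−p̂)/n) = √(0.200237/65) = 0.055503.
The 99% critical value is z* = 2.576.
Margin of error: 2.576 × 0.055503 = 0.14298.
CI: 0.27692 ± 0.14298 = (0.134, 0.420).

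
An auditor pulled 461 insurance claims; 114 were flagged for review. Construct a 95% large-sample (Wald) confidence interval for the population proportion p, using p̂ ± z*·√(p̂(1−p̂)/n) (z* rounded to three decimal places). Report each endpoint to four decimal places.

(0.2079, 0.2867)

p̂ = 114/461 = 0.24729.
SE(p̂) = √(0.24729·0.75271/461) = 0.020094.
The 95% critical value is z* = 1.960.
Margin = 1.960·0.020094 = 0.03938.
Interval: 0.24729 ± 0.03938 → (0.2079, 0.2867).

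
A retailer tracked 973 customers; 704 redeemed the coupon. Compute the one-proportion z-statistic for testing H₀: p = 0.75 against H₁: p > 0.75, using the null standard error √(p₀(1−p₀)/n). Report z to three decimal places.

z = -1.906

Sample proportion p̂ = 704/973 = 0.72354.
Null standard error: √(0.75·0.25/973) = √0.000192703 = 0.013882.
z = (0.72354 − 0.75)/0.013882 = -0.02646/0.013882 = -1.906.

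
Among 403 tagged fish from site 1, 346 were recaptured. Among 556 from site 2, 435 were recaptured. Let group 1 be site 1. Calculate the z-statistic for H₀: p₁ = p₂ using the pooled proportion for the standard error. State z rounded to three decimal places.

p̂₁ = 346/403 = 0.85856, p̂₂ = 435/556 = 0.78237.
Pooled p̂ = (346+435)/(403+556) = 781/959 = 0.81439.
Pooled SE = √[0.1511589·0.00427995] ≈ 0.025435.
z = (p̂₁ − p̂₂)/SE = (0.85856 − 0.78237)/0.025435 = 0.07619/0.025435 = 2.995.

z = 2.995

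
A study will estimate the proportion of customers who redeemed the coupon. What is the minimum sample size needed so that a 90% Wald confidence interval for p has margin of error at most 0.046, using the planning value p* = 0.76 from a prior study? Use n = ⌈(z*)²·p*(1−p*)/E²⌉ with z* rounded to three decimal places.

n = 234

The 90% critical value is z* = 1.645.
p*(1−p*) = 0.76·0.24 = 0.1824.
Required n before rounding: 2.706025 × 0.1824 / 0.046² = 233.260.
⌈233.260⌉ = 234.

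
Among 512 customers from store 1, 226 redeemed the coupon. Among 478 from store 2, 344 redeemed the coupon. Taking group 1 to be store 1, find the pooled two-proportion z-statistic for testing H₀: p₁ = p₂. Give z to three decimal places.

z = -8.852

p̂₁ = 226/512 = 0.44141, p̂₂ = 344/478 = 0.71967.
Pooled p̂ = (226+344)/(512+478) = 570/990 = 0.57576.
SE = √[p̂(1−p̂)(1/n₁+1/n₂)] = √[0.57576·0.42424·(1/512+1/478)] ≈ 0.031434.
z = (p̂₁ − p̂₂)/SE = (0.44141 − 0.71967)/0.031434 = -0.27826/0.031434 = -8.852.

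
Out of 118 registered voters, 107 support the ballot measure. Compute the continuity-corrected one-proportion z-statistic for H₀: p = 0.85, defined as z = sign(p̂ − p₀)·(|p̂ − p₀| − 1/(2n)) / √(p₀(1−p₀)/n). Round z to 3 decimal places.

Sample proportion p̂ = 107/118 = 0.90678. p̂ − p₀ = 0.056780.
1/(2n) = 0.004237.
Corrected numerator: |0.056780| − 0.004237 = 0.052543.
Null standard error: √(0.85·0.15/118) = √0.001080508 = 0.032871.
z = (+)0.052543/0.032871 = 1.598.

z = 1.598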